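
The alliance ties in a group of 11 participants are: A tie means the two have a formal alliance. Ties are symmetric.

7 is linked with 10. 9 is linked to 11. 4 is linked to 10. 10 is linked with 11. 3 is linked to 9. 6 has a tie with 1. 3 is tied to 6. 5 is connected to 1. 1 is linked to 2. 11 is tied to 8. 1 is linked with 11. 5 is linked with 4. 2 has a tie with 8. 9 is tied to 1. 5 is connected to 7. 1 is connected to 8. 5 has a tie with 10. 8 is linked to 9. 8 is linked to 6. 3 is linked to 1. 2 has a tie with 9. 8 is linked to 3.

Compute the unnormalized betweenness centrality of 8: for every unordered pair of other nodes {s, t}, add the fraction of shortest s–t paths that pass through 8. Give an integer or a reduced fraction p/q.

19/6

Pairs whose geodesics pass through 8 — 10–6: 1/3; 10–2: 1/4; 10–3: 1/4; 11–6: 1/2; 11–2: 1/3; 11–3: 1/3; 6–9: 1/3; 6–2: 1/2; 2–3: 1/3.
All other pairs contribute 0.
Summing the contributions gives betweenness(8) = 19/6.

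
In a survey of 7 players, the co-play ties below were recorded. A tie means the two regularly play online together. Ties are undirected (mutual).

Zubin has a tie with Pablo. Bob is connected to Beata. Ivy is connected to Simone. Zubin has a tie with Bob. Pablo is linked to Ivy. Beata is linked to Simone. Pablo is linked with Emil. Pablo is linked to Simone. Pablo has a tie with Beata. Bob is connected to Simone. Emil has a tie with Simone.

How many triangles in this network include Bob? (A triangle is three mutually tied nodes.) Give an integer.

Bob's neighbors: Beata, Simone, and Zubin.
Neighbor pairs that are themselves tied: Bob–Beata–Simone. Each forms one triangle with Bob, for 1 in total.

1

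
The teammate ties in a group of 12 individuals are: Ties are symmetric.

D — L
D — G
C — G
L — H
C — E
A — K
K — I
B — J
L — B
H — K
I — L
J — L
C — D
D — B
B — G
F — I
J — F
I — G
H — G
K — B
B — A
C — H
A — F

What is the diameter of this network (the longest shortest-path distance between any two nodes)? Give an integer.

Eccentricity of each node (its greatest distance to any other): A:4, B:3, C:3, D:3, E:4, F:4, G:2, H:3, I:3, J:4, K:3, L:3.
The maximum eccentricity is 4, realized for instance by the pair J–E via J – B – D – C – E. So the diameter is 4.

4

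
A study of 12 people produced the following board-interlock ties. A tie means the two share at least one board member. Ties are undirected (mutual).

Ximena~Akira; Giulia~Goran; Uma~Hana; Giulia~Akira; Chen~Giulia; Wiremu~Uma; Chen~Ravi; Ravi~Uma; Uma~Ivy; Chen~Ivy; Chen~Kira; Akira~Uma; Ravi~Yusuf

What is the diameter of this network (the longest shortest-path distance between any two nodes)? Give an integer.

4

Eccentricity of each node (its greatest distance to any other): Akira:3, Chen:3, Giulia:3, Goran:4, Hana:4, Ivy:3, Kira:4, Ravi:3, Uma:3, Wiremu:4, Ximena:4, Yusuf:4.
The maximum eccentricity is 4, realized for instance by the pair Wiremu–Goran via Wiremu – Uma – Akira – Giulia – Goran. So the diameter is 4.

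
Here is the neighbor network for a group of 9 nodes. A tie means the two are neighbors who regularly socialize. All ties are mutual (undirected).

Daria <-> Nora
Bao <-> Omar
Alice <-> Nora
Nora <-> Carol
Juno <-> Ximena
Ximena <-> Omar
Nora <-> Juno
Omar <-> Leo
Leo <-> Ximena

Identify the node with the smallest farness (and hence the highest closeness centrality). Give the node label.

Farness (sum of distances to all others) for each node — Alice:23, Bao:27, Carol:23, Daria:23, Juno:15, Leo:21, Nora:16, Omar:20, Ximena:16.
The smallest farness is 15, for Juno, so Juno has the highest closeness.

Juno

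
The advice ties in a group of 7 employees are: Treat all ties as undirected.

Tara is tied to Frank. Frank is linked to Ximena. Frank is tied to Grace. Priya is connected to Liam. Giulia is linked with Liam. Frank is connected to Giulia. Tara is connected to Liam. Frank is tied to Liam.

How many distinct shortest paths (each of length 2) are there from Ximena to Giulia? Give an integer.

The shortest distance is 2, and the only length-2 path is Ximena–Frank–Giulia. So there is exactly 1 shortest path.

1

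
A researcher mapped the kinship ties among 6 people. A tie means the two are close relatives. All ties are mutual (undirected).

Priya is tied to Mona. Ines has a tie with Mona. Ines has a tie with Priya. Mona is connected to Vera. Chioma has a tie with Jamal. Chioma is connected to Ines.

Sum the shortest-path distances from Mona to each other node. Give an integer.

Distances from Mona: Chioma:2, Ines:1, Jamal:3, Priya:1, Vera:1.
Sum = 2 + 1 + 3 + 1 + 1 = 8.

8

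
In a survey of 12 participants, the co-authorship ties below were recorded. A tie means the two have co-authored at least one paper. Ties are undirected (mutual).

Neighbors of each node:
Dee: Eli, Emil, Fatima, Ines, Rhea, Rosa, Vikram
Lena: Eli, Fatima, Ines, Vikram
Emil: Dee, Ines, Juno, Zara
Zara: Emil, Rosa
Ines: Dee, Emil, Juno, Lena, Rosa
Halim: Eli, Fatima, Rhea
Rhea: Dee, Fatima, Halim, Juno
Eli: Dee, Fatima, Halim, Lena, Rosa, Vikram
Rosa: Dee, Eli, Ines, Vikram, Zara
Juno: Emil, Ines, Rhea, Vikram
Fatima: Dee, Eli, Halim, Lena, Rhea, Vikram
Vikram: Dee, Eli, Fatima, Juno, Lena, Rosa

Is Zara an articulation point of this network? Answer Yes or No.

Even without Zara, every remaining node can still reach every other (the residual graph is connected), so Zara is not a cut vertex.

No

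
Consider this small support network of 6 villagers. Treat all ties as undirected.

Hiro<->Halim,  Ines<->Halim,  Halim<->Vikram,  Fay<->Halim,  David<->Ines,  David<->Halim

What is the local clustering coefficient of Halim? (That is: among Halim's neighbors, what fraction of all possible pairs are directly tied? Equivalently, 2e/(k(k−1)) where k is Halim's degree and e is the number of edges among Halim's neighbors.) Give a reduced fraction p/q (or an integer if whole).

1/10

Halim's neighbors: David, Fay, Hiro, Ines, and Vikram (k = 5).
Possible neighbor pairs: C(5,2) = 10. Edges among them: David–Ines → e = 1.
Clustering(Halim) = 1/10.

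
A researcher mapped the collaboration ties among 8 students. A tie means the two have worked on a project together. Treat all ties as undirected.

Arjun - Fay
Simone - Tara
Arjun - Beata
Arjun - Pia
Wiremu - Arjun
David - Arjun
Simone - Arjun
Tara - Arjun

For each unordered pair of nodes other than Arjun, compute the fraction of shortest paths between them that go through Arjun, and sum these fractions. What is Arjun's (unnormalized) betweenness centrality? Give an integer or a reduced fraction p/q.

Pairs whose geodesics pass through Arjun — Tara–Wiremu: 1; Tara–Fay: 1; Tara–Pia: 1; Tara–David: 1; Tara–Beata: 1; Wiremu–Fay: 1; Wiremu–Pia: 1; Wiremu–David: 1; Wiremu–Beata: 1; Wiremu–Simone: 1; Fay–Pia: 1; Fay–David: 1; Fay–Beata: 1; Fay–Simone: 1 … (+6 more pairs).
All other pairs contribute 0.
Summing the contributions gives betweenness(Arjun) = 20.

20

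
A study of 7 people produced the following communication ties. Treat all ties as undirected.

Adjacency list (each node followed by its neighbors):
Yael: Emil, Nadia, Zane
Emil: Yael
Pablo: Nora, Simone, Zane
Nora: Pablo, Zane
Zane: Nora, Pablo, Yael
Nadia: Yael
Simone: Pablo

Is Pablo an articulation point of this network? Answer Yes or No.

Removing Pablo leaves {Emil, Nadia, Nora, Yael, and Zane} with no path to {Simone}, so the network splits into 2 components. Pablo is a cut vertex.

Yes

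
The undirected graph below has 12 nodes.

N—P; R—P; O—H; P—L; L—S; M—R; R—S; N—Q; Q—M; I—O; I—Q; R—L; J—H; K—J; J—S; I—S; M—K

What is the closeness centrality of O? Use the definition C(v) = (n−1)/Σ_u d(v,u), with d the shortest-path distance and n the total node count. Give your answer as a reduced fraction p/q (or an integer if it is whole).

11/27

Distances from O: H:1, I:1, J:2, K:3, L:3, M:3, N:3, P:4, Q:2, R:3, S:2. Sum = 27.
n = 12, so closeness = 11/27.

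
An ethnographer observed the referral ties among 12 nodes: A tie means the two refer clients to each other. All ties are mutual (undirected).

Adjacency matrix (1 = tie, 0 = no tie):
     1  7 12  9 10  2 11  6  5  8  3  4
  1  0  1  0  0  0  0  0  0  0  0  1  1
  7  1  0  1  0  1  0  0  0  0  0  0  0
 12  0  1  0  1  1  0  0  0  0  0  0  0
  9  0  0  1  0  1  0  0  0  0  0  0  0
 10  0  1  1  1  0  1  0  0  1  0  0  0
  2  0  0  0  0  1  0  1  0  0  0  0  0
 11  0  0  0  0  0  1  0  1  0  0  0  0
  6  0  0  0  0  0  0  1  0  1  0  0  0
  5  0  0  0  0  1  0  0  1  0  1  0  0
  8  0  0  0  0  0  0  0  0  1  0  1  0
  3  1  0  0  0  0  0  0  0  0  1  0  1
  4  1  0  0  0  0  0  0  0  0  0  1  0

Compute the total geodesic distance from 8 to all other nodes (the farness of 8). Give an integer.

Distances from 8: 1:2, 2:3, 3:1, 4:2, 5:1, 6:2, 7:3, 9:3, 10:2, 11:3, 12:3.
Sum = 2 + 3 + 1 + 2 + 1 + 2 + 3 + 3 + 2 + 3 + 3 = 25.

25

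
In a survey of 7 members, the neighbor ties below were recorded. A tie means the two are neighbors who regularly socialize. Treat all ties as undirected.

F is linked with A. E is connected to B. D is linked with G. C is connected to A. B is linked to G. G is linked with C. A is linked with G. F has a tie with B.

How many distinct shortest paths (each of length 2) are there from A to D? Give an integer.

1

The shortest distance is 2, and the only length-2 path is A–G–D. So there is exactly 1 shortest path.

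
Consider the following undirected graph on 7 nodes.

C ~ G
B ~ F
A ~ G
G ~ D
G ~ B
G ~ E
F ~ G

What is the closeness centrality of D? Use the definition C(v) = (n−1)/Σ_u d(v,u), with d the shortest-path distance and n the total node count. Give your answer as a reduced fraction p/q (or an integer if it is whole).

Distances from D: A:2, B:2, C:2, E:2, F:2, G:1. Sum = 11.
n = 7, so closeness = 6/11.

6/11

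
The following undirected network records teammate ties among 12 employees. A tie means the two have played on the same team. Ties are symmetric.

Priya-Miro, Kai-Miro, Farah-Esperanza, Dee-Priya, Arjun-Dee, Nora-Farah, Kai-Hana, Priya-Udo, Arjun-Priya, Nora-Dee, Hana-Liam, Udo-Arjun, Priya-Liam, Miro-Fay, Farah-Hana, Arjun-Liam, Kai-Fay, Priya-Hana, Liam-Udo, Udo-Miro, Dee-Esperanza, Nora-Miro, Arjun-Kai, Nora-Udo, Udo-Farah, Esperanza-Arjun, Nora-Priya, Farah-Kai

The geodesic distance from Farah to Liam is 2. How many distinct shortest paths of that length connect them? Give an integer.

The shortest distance is 2. The length-2 paths are: Farah–Hana–Liam; Farah–Udo–Liam.
That gives 2 distinct shortest paths.

2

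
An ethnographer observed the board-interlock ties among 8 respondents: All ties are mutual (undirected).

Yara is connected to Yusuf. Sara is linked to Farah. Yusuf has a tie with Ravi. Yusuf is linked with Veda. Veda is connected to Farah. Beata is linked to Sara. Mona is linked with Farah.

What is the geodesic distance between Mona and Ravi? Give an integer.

One shortest route is Mona – Farah – Veda – Yusuf – Ravi, which uses 4 edges, and at distance 3 from Mona we only reach {Beata, Yusuf}, which does not include Ravi. So d(Mona,Ravi) = 4.

4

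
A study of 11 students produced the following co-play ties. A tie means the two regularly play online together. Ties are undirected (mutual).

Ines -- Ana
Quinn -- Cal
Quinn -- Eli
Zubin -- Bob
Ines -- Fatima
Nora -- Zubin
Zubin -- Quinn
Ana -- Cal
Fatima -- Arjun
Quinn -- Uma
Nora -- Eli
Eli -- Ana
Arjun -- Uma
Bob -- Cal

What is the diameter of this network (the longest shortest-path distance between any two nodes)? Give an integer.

4

Eccentricity of each node (its greatest distance to any other): Ana:3, Arjun:4, Bob:4, Cal:3, Eli:3, Fatima:4, Ines:4, Nora:4, Quinn:3, Uma:3, Zubin:4.
The maximum eccentricity is 4, realized for instance by the pair Nora–Arjun via Nora – Eli – Quinn – Uma – Arjun. So the diameter is 4.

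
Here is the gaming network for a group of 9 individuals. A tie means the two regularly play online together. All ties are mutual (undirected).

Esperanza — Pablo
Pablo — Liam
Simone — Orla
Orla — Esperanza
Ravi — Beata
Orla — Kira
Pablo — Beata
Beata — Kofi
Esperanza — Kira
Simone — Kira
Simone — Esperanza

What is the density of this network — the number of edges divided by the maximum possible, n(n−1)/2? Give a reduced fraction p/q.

There are 11 edges and 9 nodes, so the maximum possible is C(9,2) = 36.
Density = 11/36.

11/36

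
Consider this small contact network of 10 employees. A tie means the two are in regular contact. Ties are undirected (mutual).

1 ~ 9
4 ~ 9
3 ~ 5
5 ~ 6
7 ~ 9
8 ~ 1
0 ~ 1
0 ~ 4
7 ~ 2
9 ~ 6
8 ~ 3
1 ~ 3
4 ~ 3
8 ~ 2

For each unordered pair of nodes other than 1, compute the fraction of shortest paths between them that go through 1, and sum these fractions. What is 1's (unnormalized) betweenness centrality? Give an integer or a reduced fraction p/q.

41/6

Pairs whose geodesics pass through 1 — 0–3: 1/2; 0–5: 1/2; 0–6: 1/2; 0–9: 1/2; 0–7: 1/2; 0–2: 1; 0–8: 1; 3–9: 1/2; 3–7: 1/3; 6–8: 1/2; 9–8: 1.
All other pairs contribute 0.
Summing the contributions gives betweenness(1) = 41/6.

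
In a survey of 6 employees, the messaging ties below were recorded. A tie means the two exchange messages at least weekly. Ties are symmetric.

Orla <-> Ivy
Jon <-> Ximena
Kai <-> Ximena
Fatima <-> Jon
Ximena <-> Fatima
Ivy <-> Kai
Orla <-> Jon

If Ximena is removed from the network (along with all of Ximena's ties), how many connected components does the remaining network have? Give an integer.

Ximena's neighbors (Fatima, Jon, and Kai) remain reachable from one another through other ties, so the rest of the network stays in one piece.

1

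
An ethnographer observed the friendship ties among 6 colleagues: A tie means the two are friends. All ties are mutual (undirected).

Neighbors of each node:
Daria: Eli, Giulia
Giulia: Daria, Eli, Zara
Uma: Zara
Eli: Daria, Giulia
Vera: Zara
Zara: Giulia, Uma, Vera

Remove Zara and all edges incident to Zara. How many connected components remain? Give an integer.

3

Without Zara, the remaining ties split the others into: {Daria, Eli, Giulia}; {Uma}; {Vera}.
That's 3 separate components.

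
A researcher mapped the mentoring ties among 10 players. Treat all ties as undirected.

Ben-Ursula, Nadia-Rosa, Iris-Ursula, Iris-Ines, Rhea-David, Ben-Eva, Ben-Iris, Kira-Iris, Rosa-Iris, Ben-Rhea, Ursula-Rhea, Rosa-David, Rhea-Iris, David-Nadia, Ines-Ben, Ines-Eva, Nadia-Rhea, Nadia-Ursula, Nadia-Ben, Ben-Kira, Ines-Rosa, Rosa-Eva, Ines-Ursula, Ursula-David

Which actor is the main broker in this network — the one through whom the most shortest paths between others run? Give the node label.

Ben

Unnormalized betweenness of each node: Ben:29/4, David:7/12, Eva:1/4, Ines:4/3, Iris:25/6, Kira:0, Nadia:4/3, Rhea:5/4, Rosa:41/12, Ursula:29/12.
Ben has the largest value, 29/4, making it the main broker — the node through which the most shortest paths run.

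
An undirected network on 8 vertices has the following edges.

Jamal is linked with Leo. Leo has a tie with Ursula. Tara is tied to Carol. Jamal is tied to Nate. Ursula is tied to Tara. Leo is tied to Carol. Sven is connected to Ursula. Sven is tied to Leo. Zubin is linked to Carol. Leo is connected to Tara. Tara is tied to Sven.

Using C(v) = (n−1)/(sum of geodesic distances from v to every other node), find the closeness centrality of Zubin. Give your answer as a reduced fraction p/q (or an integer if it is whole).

7/18

Distances from Zubin: Carol:1, Jamal:3, Leo:2, Nate:4, Sven:3, Tara:2, Ursula:3. Sum = 18.
n = 8, so closeness = 7/18.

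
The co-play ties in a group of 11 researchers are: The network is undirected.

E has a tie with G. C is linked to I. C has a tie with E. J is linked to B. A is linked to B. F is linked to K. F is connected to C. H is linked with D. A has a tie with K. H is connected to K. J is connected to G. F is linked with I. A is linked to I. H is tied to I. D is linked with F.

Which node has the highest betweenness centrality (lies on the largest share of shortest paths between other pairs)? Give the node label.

Unnormalized betweenness of each node: A:113/10, B:209/30, C:331/30, D:1/3, E:211/30, F:253/30, G:53/15, H:41/15, I:317/30, J:7/2, K:137/30.
A has the largest value, 113/10, making it the main broker — the node through which the most shortest paths run.

A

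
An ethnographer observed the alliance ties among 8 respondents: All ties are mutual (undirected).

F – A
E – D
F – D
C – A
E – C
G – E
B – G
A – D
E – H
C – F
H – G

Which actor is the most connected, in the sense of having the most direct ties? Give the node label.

Degrees — A:3, B:1, C:3, D:3, E:4, F:3, G:3, H:2.
The maximum is 4, attained only by E.

E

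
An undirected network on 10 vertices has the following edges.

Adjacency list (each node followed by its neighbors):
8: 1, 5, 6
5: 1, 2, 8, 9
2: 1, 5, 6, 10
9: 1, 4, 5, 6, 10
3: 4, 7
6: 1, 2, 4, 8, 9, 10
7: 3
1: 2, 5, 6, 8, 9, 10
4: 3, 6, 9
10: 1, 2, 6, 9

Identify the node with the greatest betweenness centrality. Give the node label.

Unnormalized betweenness of each node: 1:2, 2:7/12, 3:8, 4:14, 5:11/12, 6:125/12, 7:0, 8:1/4, 9:79/12, 10:1/4.
4 has the largest value, 14, making it the main broker — the node through which the most shortest paths run.

4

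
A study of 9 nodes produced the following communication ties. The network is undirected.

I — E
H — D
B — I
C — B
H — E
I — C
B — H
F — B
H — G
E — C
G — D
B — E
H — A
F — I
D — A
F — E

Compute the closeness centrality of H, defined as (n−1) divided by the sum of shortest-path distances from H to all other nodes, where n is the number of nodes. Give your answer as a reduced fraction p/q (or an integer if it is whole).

Distances from H: A:1, B:1, C:2, D:1, E:1, F:2, G:1, I:2. Sum = 11.
n = 9, so closeness = 8/11.

8/11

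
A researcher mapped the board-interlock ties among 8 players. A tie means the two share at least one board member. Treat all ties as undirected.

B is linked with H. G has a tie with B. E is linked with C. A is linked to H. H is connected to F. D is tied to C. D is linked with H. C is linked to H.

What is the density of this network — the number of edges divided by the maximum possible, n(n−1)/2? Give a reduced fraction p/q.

2/7

There are 8 edges and 8 nodes, so the maximum possible is C(8,2) = 28.
Density = 8/28 = 2/7.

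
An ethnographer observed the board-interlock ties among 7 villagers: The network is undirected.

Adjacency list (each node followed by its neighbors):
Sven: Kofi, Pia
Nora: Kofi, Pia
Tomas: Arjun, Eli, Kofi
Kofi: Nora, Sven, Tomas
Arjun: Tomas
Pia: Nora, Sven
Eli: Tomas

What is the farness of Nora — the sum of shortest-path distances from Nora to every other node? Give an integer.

12

Distances from Nora: Arjun:3, Eli:3, Kofi:1, Pia:1, Sven:2, Tomas:2.
Sum = 3 + 3 + 1 + 1 + 2 + 2 = 12.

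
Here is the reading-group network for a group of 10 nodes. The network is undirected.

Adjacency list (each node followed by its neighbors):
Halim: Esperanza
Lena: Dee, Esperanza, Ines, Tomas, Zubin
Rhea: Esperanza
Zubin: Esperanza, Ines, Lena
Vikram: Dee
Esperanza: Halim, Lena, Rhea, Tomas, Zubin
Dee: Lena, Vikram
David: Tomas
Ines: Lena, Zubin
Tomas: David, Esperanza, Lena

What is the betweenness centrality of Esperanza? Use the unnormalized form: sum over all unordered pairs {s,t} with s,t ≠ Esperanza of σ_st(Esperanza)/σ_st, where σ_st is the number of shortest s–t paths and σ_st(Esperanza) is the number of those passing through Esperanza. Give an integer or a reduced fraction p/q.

16

Pairs whose geodesics pass through Esperanza — Vikram–Rhea: 1; Vikram–Halim: 1; Rhea–Zubin: 1; Rhea–Tomas: 1; Rhea–Lena: 1; Rhea–Halim: 1; Rhea–Dee: 1; Rhea–David: 1; Rhea–Ines: 2/2; Zubin–Tomas: 1/2; Zubin–Halim: 1; Zubin–David: 1/2; Tomas–Halim: 1; Lena–Halim: 1 … (+3 more pairs).
All other pairs contribute 0.
Summing the contributions gives betweenness(Esperanza) = 16.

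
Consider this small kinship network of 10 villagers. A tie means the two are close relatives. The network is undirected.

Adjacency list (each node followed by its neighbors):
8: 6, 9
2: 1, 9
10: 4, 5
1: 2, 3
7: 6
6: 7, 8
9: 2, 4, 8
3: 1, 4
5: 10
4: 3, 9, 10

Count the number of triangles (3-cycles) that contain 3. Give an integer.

0

3's neighbors are 1 and 4, but none of them are tied to each other, so no triangle contains 3.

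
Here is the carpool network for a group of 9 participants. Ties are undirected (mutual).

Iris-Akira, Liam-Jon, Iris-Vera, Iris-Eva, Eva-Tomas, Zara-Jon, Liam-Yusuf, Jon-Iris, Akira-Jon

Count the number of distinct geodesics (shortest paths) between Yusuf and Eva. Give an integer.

The shortest distance is 4, and the only length-4 path is Yusuf–Liam–Jon–Iris–Eva. So there is exactly 1 shortest path.

1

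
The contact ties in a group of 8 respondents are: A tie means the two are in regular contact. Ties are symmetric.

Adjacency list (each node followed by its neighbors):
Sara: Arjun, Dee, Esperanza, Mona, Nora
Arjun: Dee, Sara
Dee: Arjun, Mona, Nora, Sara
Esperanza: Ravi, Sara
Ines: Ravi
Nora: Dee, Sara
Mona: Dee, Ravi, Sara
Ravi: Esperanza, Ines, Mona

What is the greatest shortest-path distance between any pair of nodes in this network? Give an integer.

Eccentricity of each node (its greatest distance to any other): Arjun:4, Dee:3, Esperanza:2, Ines:4, Mona:2, Nora:4, Ravi:3, Sara:3.
The maximum eccentricity is 4, realized for instance by the pair Ines–Arjun via Ines – Ravi – Esperanza – Sara – Arjun. So the diameter is 4.

4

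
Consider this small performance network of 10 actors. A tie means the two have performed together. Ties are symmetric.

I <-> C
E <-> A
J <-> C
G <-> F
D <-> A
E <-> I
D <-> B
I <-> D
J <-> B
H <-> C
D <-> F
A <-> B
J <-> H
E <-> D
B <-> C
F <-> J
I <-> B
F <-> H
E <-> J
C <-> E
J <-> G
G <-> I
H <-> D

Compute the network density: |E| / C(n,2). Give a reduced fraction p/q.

There are 23 edges and 10 nodes, so the maximum possible is C(10,2) = 45.
Density = 23/45.

23/45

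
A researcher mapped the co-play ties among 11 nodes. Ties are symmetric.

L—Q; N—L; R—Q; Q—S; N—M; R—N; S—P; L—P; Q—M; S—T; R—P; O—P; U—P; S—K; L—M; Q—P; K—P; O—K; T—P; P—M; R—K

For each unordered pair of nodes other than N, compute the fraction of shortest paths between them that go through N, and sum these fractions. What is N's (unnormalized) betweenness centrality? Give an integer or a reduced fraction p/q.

Pairs whose geodesics pass through N — M–R: 1/3; R–L: 1/3.
All other pairs contribute 0.
Summing the contributions gives betweenness(N) = 2/3.

2/3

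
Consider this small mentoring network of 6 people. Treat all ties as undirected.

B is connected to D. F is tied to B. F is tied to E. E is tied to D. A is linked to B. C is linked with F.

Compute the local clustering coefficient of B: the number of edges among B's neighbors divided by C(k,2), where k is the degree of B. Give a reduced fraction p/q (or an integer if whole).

B's neighbors: A, D, and F (k = 3).
Possible neighbor pairs: C(3,2) = 3. Edges among them: none → e = 0.
Clustering(B) = 0/3 = 0.

0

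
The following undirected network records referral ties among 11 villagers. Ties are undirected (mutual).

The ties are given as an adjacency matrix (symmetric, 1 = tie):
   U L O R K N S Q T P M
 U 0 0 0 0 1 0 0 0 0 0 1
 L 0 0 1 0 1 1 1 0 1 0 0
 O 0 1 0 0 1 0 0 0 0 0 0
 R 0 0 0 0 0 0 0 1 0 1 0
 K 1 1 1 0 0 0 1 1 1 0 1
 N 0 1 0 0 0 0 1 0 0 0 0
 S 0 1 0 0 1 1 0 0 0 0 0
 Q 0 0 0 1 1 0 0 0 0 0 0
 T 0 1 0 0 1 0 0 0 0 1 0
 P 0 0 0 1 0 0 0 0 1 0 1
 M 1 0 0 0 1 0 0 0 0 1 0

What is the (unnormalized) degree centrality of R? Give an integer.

R is directly tied to P and Q. That is 2 neighbors, so the degree of R is 2.

2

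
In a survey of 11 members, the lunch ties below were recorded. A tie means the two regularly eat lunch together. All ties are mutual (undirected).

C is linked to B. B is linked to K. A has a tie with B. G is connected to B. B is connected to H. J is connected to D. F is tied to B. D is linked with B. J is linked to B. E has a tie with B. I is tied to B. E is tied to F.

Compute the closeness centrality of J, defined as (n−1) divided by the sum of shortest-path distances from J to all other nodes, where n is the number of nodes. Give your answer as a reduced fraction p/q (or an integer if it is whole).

5/9

Distances from J: A:2, B:1, C:2, D:1, E:2, F:2, G:2, H:2, I:2, K:2. Sum = 18.
n = 11, so closeness = 10/18 = 5/9.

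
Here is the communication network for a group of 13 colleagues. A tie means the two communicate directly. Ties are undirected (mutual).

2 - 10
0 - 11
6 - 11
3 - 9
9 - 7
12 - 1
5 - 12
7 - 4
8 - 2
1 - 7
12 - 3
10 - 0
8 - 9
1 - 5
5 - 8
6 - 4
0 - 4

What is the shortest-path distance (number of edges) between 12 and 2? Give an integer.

3

One shortest route is 12 – 5 – 8 – 2, which uses 3 edges, and at distance 2 from 12 we only reach {7, 8, 9}, which does not include 2. So d(12,2) = 3.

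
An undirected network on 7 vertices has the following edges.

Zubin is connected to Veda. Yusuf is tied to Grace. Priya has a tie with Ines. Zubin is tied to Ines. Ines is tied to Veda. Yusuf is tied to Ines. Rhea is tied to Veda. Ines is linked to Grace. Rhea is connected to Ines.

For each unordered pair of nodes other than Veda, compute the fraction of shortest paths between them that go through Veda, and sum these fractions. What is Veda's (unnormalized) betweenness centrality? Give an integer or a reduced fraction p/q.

Pairs whose geodesics pass through Veda — Rhea–Zubin: 1/2.
All other pairs contribute 0.
Summing the contributions gives betweenness(Veda) = 1/2.

1/2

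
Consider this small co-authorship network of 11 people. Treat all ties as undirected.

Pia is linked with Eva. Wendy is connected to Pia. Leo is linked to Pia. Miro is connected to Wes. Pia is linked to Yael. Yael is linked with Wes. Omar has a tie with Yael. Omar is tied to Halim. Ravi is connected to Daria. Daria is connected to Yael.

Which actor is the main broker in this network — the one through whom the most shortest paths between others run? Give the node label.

Unnormalized betweenness of each node: Daria:9, Eva:0, Halim:0, Leo:0, Miro:0, Omar:9, Pia:24, Ravi:0, Wendy:0, Wes:9, Yael:36.
Yael has the largest value, 36, making it the main broker — the node through which the most shortest paths run.

Yael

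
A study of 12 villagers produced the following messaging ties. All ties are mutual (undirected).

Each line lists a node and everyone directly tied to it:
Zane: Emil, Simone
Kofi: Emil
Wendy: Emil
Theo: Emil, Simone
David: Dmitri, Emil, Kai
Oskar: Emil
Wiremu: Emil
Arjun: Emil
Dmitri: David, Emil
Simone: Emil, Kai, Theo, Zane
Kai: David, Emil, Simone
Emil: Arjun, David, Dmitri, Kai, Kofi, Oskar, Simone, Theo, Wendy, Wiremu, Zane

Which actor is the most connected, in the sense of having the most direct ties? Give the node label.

Emil

Degrees — Arjun:1, David:3, Dmitri:2, Emil:11, Kai:3, Kofi:1, Oskar:1, Simone:4, Theo:2, Wendy:1, Wiremu:1, Zane:2.
The maximum is 11, attained only by Emil.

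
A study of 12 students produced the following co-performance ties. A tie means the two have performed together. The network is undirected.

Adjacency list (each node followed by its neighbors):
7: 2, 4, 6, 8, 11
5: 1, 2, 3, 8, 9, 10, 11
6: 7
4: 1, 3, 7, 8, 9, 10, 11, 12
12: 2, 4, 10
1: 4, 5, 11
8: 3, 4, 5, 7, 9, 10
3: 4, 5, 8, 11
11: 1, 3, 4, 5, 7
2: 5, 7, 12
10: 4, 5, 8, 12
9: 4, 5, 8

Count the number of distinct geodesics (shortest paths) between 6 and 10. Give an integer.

2

The shortest distance is 3. The length-3 paths are: 6–7–8–10; 6–7–4–10.
That gives 2 distinct shortest paths.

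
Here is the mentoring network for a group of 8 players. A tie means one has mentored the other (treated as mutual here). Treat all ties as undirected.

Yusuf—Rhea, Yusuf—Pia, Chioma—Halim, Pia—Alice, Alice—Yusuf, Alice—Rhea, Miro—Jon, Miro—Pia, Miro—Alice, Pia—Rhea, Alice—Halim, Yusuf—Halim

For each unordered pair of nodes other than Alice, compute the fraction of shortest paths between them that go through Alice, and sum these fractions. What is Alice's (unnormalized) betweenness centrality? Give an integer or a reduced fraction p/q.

Pairs whose geodesics pass through Alice — Halim–Rhea: 1/2; Halim–Pia: 1/2; Halim–Jon: 1; Halim–Miro: 1; Rhea–Chioma: 1/2; Rhea–Jon: 1/2; Rhea–Miro: 1/2; Pia–Chioma: 1/2; Chioma–Jon: 1; Chioma–Miro: 1; Yusuf–Jon: 1/2; Yusuf–Miro: 1/2.
All other pairs contribute 0.
Summing the contributions gives betweenness(Alice) = 8.

8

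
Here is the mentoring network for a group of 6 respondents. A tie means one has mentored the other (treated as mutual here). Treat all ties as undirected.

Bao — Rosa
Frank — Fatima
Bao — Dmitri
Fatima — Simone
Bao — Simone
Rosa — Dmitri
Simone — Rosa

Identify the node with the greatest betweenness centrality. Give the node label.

Simone

Unnormalized betweenness of each node: Bao:3/2, Dmitri:0, Fatima:4, Frank:0, Rosa:3/2, Simone:6.
Simone has the largest value, 6, making it the main broker — the node through which the most shortest paths run.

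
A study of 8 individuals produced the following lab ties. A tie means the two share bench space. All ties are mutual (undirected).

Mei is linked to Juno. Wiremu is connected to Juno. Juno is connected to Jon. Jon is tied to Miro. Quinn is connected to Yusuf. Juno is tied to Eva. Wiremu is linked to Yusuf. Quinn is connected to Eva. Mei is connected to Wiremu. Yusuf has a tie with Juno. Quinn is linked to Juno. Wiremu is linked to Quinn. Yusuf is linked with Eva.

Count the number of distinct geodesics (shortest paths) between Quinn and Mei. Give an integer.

2

The shortest distance is 2. The length-2 paths are: Quinn–Juno–Mei; Quinn–Wiremu–Mei.
That gives 2 distinct shortest paths.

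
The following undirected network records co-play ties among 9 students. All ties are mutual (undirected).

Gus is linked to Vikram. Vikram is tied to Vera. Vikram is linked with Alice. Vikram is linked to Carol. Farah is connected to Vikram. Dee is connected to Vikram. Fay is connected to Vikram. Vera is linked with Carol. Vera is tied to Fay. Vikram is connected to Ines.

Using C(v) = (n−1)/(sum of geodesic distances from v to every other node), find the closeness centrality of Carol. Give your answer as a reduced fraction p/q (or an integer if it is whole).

Distances from Carol: Alice:2, Dee:2, Farah:2, Fay:2, Gus:2, Ines:2, Vera:1, Vikram:1. Sum = 14.
n = 9, so closeness = 8/14 = 4/7.

4/7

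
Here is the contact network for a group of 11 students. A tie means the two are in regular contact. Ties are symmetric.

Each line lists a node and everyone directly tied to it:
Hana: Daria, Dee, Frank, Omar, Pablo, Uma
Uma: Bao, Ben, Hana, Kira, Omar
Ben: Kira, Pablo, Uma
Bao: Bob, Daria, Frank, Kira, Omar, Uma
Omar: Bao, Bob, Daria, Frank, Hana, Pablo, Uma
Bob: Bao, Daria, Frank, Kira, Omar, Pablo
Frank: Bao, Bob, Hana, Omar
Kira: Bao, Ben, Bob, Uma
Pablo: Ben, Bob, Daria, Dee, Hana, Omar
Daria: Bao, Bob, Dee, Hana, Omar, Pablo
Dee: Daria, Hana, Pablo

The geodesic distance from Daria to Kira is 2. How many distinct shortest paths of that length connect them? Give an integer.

The shortest distance is 2. The length-2 paths are: Daria–Bao–Kira; Daria–Bob–Kira.
That gives 2 distinct shortest paths.

2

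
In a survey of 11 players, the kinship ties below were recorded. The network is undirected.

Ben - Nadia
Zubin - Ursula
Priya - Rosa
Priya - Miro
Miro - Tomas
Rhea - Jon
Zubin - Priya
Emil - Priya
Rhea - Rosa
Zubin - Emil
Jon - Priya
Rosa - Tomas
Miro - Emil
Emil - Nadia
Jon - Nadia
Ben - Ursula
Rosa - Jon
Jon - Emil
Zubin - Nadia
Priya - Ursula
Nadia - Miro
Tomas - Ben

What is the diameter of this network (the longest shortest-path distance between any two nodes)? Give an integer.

Eccentricity of each node (its greatest distance to any other): Ben:3, Emil:2, Jon:2, Miro:3, Nadia:2, Priya:2, Rhea:3, Rosa:2, Tomas:3, Ursula:3, Zubin:3.
The maximum eccentricity is 3, realized for instance by the pair Tomas–Zubin via Tomas – Miro – Priya – Zubin. So the diameter is 3.

3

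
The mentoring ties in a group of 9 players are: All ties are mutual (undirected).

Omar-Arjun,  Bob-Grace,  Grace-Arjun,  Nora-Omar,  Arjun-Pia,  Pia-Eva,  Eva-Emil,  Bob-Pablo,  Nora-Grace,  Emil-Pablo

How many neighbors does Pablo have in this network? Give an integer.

2

Pablo is directly tied to Bob and Emil. That is 2 neighbors, so the degree of Pablo is 2.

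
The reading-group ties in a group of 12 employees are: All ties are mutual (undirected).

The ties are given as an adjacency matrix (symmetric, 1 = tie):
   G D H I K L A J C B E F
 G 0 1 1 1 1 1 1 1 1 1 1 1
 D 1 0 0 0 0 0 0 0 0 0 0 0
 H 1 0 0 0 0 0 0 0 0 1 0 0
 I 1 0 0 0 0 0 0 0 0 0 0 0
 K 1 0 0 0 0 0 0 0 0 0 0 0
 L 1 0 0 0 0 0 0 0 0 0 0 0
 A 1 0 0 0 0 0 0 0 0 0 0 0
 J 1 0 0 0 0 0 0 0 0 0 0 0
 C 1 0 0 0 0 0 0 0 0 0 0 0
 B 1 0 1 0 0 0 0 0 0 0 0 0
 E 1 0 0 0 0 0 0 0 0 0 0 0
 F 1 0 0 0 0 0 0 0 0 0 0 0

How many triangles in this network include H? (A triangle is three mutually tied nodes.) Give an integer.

1

H's neighbors: B and G.
Neighbor pairs that are themselves tied: H–B–G. Each forms one triangle with H, for 1 in total.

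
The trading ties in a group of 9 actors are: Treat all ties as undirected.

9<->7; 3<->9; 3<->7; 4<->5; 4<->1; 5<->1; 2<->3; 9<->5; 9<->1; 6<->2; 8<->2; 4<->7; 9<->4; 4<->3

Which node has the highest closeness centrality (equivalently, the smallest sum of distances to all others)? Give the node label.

Farness (sum of distances to all others) for each node — 1:18, 2:15, 3:12, 4:13, 5:18, 6:22, 7:15, 8:22, 9:13.
The smallest farness is 12, for 3, so 3 has the highest closeness.

3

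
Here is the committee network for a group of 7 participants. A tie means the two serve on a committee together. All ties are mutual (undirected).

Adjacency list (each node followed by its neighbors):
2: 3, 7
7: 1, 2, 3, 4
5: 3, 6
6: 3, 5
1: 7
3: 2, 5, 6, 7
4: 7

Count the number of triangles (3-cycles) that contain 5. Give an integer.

5's neighbors: 3 and 6.
Neighbor pairs that are themselves tied: 5–3–6. Each forms one triangle with 5, for 1 in total.

1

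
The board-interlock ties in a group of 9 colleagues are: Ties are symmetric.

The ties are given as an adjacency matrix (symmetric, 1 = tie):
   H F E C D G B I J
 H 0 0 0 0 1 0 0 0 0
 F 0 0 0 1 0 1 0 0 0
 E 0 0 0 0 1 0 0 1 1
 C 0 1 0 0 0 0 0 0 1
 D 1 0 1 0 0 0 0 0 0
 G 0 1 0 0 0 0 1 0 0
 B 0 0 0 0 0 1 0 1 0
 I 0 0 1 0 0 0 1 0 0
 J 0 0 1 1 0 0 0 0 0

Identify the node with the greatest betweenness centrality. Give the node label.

Unnormalized betweenness of each node: B:5, C:5, D:7, E:15, F:3, G:3, H:0, I:7, J:7.
E has the largest value, 15, making it the main broker — the node through which the most shortest paths run.

E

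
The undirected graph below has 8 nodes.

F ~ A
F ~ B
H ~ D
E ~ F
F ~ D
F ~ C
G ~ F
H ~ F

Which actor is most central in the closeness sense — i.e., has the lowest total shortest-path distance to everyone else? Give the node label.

Farness (sum of distances to all others) for each node — A:13, B:13, C:13, D:12, E:13, F:7, G:13, H:12.
The smallest farness is 7, for F, so F has the highest closeness.

F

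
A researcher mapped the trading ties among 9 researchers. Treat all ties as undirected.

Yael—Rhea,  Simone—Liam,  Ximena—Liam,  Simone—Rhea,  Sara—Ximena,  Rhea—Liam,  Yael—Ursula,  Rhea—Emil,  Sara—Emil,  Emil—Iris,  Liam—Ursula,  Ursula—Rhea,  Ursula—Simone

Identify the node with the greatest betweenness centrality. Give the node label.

Unnormalized betweenness of each node: Emil:10, Iris:0, Liam:5, Rhea:23/2, Sara:2, Simone:0, Ursula:3/2, Ximena:2, Yael:0.
Rhea has the largest value, 23/2, making it the main broker — the node through which the most shortest paths run.

Rhea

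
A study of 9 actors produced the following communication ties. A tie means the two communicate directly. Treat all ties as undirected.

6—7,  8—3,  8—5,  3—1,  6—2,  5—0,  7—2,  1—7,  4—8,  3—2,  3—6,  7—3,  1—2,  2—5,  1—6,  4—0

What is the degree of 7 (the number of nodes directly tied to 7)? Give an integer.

4

7 is directly tied to 1, 2, 3, and 6. That is 4 neighbors, so the degree of 7 is 4.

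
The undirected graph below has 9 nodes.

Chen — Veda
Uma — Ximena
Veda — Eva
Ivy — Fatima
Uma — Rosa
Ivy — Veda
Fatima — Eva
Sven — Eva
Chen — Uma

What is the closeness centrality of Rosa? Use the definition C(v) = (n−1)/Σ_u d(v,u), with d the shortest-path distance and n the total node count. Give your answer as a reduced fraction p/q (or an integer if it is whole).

Distances from Rosa: Chen:2, Eva:4, Fatima:5, Ivy:4, Sven:5, Uma:1, Veda:3, Ximena:2. Sum = 26.
n = 9, so closeness = 8/26 = 4/13.

4/13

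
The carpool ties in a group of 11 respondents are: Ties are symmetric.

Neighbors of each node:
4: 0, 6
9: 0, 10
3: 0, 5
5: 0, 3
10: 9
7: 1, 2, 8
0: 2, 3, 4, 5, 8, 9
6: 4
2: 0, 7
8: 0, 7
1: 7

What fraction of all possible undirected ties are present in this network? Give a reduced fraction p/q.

12/55

There are 12 edges and 11 nodes, so the maximum possible is C(11,2) = 55.
Density = 12/55.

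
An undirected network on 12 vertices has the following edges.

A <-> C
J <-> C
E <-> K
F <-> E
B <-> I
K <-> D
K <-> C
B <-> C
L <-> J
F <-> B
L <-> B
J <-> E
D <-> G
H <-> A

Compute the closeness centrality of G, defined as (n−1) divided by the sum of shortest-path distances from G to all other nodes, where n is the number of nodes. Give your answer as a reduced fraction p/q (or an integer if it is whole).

Distances from G: A:4, B:4, C:3, D:1, E:3, F:4, H:5, I:5, J:4, K:2, L:5. Sum = 40.
n = 12, so closeness = 11/40.

11/40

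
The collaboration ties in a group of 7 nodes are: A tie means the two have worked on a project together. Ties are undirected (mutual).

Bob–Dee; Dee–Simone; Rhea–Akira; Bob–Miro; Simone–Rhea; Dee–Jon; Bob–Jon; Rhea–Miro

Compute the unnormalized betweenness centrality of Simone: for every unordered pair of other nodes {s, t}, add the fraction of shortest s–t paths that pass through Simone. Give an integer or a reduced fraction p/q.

3

Pairs whose geodesics pass through Simone — Rhea–Dee: 1; Rhea–Jon: 1/2; Dee–Akira: 1; Akira–Jon: 1/2.
All other pairs contribute 0.
Summing the contributions gives betweenness(Simone) = 3.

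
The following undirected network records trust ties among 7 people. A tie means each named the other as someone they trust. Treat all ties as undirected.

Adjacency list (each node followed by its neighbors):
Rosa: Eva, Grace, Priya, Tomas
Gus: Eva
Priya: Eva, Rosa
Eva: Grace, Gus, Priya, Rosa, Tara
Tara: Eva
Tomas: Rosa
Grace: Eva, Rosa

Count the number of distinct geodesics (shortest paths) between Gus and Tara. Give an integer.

The shortest distance is 2, and the only length-2 path is Gus–Eva–Tara. So there is exactly 1 shortest path.

1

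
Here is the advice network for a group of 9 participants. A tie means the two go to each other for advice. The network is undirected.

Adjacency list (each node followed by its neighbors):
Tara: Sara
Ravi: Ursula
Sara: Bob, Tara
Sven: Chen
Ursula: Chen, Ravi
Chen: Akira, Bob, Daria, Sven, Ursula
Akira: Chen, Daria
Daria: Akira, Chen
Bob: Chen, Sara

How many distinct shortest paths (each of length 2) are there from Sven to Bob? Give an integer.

1

The shortest distance is 2, and the only length-2 path is Sven–Chen–Bob. So there is exactly 1 shortest path.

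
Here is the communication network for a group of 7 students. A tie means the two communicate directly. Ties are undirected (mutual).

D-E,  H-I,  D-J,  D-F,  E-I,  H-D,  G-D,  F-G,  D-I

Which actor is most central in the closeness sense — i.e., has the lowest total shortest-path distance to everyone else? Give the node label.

D

Farness (sum of distances to all others) for each node — D:6, E:10, F:10, G:10, H:10, I:9, J:11.
The smallest farness is 6, for D, so D has the highest closeness.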